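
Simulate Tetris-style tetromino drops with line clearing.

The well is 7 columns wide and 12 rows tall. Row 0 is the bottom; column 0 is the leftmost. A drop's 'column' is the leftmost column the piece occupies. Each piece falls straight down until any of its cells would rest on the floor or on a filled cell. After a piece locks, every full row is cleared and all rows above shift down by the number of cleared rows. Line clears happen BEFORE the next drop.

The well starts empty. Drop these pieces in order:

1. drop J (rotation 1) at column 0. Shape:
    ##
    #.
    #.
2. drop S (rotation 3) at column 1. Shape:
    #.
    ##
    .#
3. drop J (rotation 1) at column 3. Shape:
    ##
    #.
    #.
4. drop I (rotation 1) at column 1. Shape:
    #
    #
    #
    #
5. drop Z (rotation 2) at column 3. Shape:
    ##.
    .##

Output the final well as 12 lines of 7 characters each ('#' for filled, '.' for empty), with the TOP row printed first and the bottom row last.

Drop 1: J rot1 at col 0 lands with bottom-row=0; cleared 0 line(s) (total 0); column heights now [3 3 0 0 0 0 0], max=3
Drop 2: S rot3 at col 1 lands with bottom-row=2; cleared 0 line(s) (total 0); column heights now [3 5 4 0 0 0 0], max=5
Drop 3: J rot1 at col 3 lands with bottom-row=0; cleared 0 line(s) (total 0); column heights now [3 5 4 3 3 0 0], max=5
Drop 4: I rot1 at col 1 lands with bottom-row=5; cleared 0 line(s) (total 0); column heights now [3 9 4 3 3 0 0], max=9
Drop 5: Z rot2 at col 3 lands with bottom-row=3; cleared 0 line(s) (total 0); column heights now [3 9 4 5 5 4 0], max=9

Answer: .......
.......
.......
.#.....
.#.....
.#.....
.#.....
.#.##..
.##.##.
#####..
#..#...
#..#...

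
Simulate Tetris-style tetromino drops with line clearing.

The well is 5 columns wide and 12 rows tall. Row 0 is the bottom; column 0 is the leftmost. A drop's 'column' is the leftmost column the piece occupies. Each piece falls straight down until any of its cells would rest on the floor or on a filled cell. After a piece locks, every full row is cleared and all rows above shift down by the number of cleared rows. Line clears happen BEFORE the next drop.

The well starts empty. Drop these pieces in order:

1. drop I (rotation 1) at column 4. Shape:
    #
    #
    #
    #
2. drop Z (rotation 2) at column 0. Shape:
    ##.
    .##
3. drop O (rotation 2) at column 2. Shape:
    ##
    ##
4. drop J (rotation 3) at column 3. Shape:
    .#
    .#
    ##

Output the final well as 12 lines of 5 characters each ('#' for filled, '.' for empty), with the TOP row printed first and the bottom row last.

Answer: .....
.....
.....
.....
.....
.....
....#
....#
...##
....#
..###
.##.#

Derivation:
Drop 1: I rot1 at col 4 lands with bottom-row=0; cleared 0 line(s) (total 0); column heights now [0 0 0 0 4], max=4
Drop 2: Z rot2 at col 0 lands with bottom-row=0; cleared 0 line(s) (total 0); column heights now [2 2 1 0 4], max=4
Drop 3: O rot2 at col 2 lands with bottom-row=1; cleared 1 line(s) (total 1); column heights now [0 1 2 2 3], max=3
Drop 4: J rot3 at col 3 lands with bottom-row=3; cleared 0 line(s) (total 1); column heights now [0 1 2 4 6], max=6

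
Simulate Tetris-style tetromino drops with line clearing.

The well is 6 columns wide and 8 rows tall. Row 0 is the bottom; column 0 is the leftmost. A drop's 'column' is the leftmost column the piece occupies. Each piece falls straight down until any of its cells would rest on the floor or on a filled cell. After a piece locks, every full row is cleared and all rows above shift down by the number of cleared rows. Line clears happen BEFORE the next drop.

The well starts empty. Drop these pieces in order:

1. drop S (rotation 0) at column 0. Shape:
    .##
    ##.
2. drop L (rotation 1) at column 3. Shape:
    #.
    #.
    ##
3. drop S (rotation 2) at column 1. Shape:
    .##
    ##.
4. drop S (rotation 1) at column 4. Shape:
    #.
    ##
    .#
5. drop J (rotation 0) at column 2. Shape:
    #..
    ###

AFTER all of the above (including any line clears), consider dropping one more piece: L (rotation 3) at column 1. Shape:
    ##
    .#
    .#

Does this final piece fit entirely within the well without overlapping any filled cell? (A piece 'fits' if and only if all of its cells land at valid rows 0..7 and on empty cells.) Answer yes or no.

Answer: no

Derivation:
Drop 1: S rot0 at col 0 lands with bottom-row=0; cleared 0 line(s) (total 0); column heights now [1 2 2 0 0 0], max=2
Drop 2: L rot1 at col 3 lands with bottom-row=0; cleared 0 line(s) (total 0); column heights now [1 2 2 3 1 0], max=3
Drop 3: S rot2 at col 1 lands with bottom-row=2; cleared 0 line(s) (total 0); column heights now [1 3 4 4 1 0], max=4
Drop 4: S rot1 at col 4 lands with bottom-row=0; cleared 0 line(s) (total 0); column heights now [1 3 4 4 3 2], max=4
Drop 5: J rot0 at col 2 lands with bottom-row=4; cleared 0 line(s) (total 0); column heights now [1 3 6 5 5 2], max=6
Test piece L rot3 at col 1 (width 2): heights before test = [1 3 6 5 5 2]; fits = False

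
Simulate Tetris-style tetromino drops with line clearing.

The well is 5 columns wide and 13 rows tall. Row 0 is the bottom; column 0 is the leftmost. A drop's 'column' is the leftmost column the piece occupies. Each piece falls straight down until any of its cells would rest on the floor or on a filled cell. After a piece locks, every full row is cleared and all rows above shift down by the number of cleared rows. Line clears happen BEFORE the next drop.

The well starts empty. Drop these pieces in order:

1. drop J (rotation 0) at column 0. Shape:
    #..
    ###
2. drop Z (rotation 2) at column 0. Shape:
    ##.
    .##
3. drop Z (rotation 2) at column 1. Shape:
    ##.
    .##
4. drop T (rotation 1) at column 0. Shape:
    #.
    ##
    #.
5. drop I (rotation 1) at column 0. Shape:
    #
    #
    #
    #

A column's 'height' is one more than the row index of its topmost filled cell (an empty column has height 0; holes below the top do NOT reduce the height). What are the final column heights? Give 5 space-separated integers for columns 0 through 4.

Drop 1: J rot0 at col 0 lands with bottom-row=0; cleared 0 line(s) (total 0); column heights now [2 1 1 0 0], max=2
Drop 2: Z rot2 at col 0 lands with bottom-row=1; cleared 0 line(s) (total 0); column heights now [3 3 2 0 0], max=3
Drop 3: Z rot2 at col 1 lands with bottom-row=2; cleared 0 line(s) (total 0); column heights now [3 4 4 3 0], max=4
Drop 4: T rot1 at col 0 lands with bottom-row=3; cleared 0 line(s) (total 0); column heights now [6 5 4 3 0], max=6
Drop 5: I rot1 at col 0 lands with bottom-row=6; cleared 0 line(s) (total 0); column heights now [10 5 4 3 0], max=10

Answer: 10 5 4 3 0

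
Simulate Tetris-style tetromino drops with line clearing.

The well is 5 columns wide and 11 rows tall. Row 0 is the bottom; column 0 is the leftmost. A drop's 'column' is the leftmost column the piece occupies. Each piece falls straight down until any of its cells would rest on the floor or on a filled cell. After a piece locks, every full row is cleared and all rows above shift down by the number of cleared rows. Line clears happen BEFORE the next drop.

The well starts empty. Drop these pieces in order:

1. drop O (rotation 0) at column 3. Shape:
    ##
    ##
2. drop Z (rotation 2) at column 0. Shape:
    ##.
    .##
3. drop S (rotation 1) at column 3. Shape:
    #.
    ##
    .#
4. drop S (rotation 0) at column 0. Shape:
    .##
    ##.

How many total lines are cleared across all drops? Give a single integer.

Drop 1: O rot0 at col 3 lands with bottom-row=0; cleared 0 line(s) (total 0); column heights now [0 0 0 2 2], max=2
Drop 2: Z rot2 at col 0 lands with bottom-row=0; cleared 0 line(s) (total 0); column heights now [2 2 1 2 2], max=2
Drop 3: S rot1 at col 3 lands with bottom-row=2; cleared 0 line(s) (total 0); column heights now [2 2 1 5 4], max=5
Drop 4: S rot0 at col 0 lands with bottom-row=2; cleared 0 line(s) (total 0); column heights now [3 4 4 5 4], max=5

Answer: 0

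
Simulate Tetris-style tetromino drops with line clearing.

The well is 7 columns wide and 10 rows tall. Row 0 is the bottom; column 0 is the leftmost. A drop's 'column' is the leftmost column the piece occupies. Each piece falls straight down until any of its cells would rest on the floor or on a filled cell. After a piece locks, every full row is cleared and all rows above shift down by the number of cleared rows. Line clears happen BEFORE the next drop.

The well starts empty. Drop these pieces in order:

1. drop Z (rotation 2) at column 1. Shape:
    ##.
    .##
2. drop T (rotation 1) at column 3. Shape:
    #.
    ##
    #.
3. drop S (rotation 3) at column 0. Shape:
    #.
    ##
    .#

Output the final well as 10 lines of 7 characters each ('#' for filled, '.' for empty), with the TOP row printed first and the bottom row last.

Answer: .......
.......
.......
.......
.......
#......
##.#...
.#.##..
.###...
..##...

Derivation:
Drop 1: Z rot2 at col 1 lands with bottom-row=0; cleared 0 line(s) (total 0); column heights now [0 2 2 1 0 0 0], max=2
Drop 2: T rot1 at col 3 lands with bottom-row=1; cleared 0 line(s) (total 0); column heights now [0 2 2 4 3 0 0], max=4
Drop 3: S rot3 at col 0 lands with bottom-row=2; cleared 0 line(s) (total 0); column heights now [5 4 2 4 3 0 0], max=5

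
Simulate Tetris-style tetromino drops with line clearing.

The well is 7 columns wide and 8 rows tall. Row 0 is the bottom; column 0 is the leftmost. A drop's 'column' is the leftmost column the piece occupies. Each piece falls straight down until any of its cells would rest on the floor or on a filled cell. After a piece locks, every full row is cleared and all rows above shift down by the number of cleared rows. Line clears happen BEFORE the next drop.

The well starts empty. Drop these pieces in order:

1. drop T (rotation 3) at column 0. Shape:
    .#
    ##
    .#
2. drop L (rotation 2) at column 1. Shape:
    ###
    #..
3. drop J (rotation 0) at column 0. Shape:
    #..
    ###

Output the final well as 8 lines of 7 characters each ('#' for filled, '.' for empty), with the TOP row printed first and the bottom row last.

Answer: .......
#......
###....
.###...
.#.....
.#.....
##.....
.#.....

Derivation:
Drop 1: T rot3 at col 0 lands with bottom-row=0; cleared 0 line(s) (total 0); column heights now [2 3 0 0 0 0 0], max=3
Drop 2: L rot2 at col 1 lands with bottom-row=3; cleared 0 line(s) (total 0); column heights now [2 5 5 5 0 0 0], max=5
Drop 3: J rot0 at col 0 lands with bottom-row=5; cleared 0 line(s) (total 0); column heights now [7 6 6 5 0 0 0], max=7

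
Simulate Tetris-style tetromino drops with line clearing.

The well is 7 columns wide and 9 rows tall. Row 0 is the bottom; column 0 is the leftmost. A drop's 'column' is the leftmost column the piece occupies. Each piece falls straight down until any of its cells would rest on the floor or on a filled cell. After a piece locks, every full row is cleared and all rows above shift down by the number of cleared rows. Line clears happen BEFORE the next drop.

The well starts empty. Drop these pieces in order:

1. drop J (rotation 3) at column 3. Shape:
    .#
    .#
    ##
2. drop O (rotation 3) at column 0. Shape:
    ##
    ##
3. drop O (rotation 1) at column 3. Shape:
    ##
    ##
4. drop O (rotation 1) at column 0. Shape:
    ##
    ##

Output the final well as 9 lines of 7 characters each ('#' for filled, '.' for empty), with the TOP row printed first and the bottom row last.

Drop 1: J rot3 at col 3 lands with bottom-row=0; cleared 0 line(s) (total 0); column heights now [0 0 0 1 3 0 0], max=3
Drop 2: O rot3 at col 0 lands with bottom-row=0; cleared 0 line(s) (total 0); column heights now [2 2 0 1 3 0 0], max=3
Drop 3: O rot1 at col 3 lands with bottom-row=3; cleared 0 line(s) (total 0); column heights now [2 2 0 5 5 0 0], max=5
Drop 4: O rot1 at col 0 lands with bottom-row=2; cleared 0 line(s) (total 0); column heights now [4 4 0 5 5 0 0], max=5

Answer: .......
.......
.......
.......
...##..
##.##..
##..#..
##..#..
##.##..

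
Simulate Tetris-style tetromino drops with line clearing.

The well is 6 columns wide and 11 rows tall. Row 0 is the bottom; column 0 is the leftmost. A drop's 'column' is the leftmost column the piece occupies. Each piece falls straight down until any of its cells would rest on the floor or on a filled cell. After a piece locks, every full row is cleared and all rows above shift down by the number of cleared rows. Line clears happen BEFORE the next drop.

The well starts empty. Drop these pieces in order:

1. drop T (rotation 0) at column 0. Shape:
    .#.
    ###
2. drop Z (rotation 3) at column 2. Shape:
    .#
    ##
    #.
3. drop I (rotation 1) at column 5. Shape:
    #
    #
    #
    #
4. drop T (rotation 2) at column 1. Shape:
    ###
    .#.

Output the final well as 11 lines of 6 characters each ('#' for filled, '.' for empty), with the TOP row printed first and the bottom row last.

Drop 1: T rot0 at col 0 lands with bottom-row=0; cleared 0 line(s) (total 0); column heights now [1 2 1 0 0 0], max=2
Drop 2: Z rot3 at col 2 lands with bottom-row=1; cleared 0 line(s) (total 0); column heights now [1 2 3 4 0 0], max=4
Drop 3: I rot1 at col 5 lands with bottom-row=0; cleared 0 line(s) (total 0); column heights now [1 2 3 4 0 4], max=4
Drop 4: T rot2 at col 1 lands with bottom-row=3; cleared 0 line(s) (total 0); column heights now [1 5 5 5 0 4], max=5

Answer: ......
......
......
......
......
......
.###..
..##.#
..##.#
.##..#
###..#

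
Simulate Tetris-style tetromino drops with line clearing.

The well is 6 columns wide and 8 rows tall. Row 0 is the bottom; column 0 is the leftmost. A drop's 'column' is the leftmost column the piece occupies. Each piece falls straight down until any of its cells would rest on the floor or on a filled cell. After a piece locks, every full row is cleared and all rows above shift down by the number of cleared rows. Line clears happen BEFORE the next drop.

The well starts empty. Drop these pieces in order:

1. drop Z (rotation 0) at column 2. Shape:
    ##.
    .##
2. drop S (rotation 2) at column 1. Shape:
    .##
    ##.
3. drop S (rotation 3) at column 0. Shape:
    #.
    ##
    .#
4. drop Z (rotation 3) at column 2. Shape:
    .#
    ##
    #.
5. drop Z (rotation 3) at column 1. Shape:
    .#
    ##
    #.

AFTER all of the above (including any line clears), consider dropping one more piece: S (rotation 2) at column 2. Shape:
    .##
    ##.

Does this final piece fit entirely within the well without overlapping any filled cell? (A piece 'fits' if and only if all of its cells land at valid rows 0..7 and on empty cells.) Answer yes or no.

Answer: no

Derivation:
Drop 1: Z rot0 at col 2 lands with bottom-row=0; cleared 0 line(s) (total 0); column heights now [0 0 2 2 1 0], max=2
Drop 2: S rot2 at col 1 lands with bottom-row=2; cleared 0 line(s) (total 0); column heights now [0 3 4 4 1 0], max=4
Drop 3: S rot3 at col 0 lands with bottom-row=3; cleared 0 line(s) (total 0); column heights now [6 5 4 4 1 0], max=6
Drop 4: Z rot3 at col 2 lands with bottom-row=4; cleared 0 line(s) (total 0); column heights now [6 5 6 7 1 0], max=7
Drop 5: Z rot3 at col 1 lands with bottom-row=5; cleared 0 line(s) (total 0); column heights now [6 7 8 7 1 0], max=8
Test piece S rot2 at col 2 (width 3): heights before test = [6 7 8 7 1 0]; fits = False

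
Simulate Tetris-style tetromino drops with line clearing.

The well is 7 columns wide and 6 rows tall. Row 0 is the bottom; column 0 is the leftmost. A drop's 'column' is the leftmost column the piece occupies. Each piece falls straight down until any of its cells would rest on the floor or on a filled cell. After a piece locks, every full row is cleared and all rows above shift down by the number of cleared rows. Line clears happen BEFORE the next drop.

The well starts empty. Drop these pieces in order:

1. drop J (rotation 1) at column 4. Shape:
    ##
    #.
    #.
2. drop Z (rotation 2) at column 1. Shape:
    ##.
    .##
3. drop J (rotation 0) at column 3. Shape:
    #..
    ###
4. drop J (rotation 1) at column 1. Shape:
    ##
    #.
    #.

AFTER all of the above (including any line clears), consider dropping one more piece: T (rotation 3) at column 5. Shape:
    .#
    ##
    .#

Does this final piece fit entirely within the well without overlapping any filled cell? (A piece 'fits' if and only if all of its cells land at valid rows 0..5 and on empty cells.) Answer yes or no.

Drop 1: J rot1 at col 4 lands with bottom-row=0; cleared 0 line(s) (total 0); column heights now [0 0 0 0 3 3 0], max=3
Drop 2: Z rot2 at col 1 lands with bottom-row=0; cleared 0 line(s) (total 0); column heights now [0 2 2 1 3 3 0], max=3
Drop 3: J rot0 at col 3 lands with bottom-row=3; cleared 0 line(s) (total 0); column heights now [0 2 2 5 4 4 0], max=5
Drop 4: J rot1 at col 1 lands with bottom-row=2; cleared 0 line(s) (total 0); column heights now [0 5 5 5 4 4 0], max=5
Test piece T rot3 at col 5 (width 2): heights before test = [0 5 5 5 4 4 0]; fits = True

Answer: yes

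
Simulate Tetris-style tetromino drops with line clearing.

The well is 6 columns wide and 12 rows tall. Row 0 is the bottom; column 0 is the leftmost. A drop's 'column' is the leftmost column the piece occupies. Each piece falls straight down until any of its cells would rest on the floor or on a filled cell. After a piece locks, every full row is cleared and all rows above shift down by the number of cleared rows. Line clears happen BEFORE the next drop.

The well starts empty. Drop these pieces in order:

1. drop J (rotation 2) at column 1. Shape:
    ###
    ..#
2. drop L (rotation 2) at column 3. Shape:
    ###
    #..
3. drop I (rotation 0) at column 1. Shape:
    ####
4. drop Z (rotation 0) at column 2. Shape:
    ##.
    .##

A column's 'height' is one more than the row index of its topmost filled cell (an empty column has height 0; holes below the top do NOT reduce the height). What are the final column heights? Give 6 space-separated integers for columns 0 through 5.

Drop 1: J rot2 at col 1 lands with bottom-row=0; cleared 0 line(s) (total 0); column heights now [0 2 2 2 0 0], max=2
Drop 2: L rot2 at col 3 lands with bottom-row=2; cleared 0 line(s) (total 0); column heights now [0 2 2 4 4 4], max=4
Drop 3: I rot0 at col 1 lands with bottom-row=4; cleared 0 line(s) (total 0); column heights now [0 5 5 5 5 4], max=5
Drop 4: Z rot0 at col 2 lands with bottom-row=5; cleared 0 line(s) (total 0); column heights now [0 5 7 7 6 4], max=7

Answer: 0 5 7 7 6 4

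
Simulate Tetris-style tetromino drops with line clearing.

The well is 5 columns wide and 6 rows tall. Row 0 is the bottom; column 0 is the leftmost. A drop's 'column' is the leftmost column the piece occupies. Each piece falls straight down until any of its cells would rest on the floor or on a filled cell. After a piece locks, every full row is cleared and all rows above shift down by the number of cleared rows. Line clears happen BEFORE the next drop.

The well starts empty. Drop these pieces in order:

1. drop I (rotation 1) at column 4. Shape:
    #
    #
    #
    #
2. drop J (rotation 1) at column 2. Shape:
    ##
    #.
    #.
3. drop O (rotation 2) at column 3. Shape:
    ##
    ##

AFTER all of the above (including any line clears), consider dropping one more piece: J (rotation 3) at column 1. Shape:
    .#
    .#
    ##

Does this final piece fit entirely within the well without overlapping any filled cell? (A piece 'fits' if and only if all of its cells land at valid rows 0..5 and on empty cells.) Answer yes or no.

Drop 1: I rot1 at col 4 lands with bottom-row=0; cleared 0 line(s) (total 0); column heights now [0 0 0 0 4], max=4
Drop 2: J rot1 at col 2 lands with bottom-row=0; cleared 0 line(s) (total 0); column heights now [0 0 3 3 4], max=4
Drop 3: O rot2 at col 3 lands with bottom-row=4; cleared 0 line(s) (total 0); column heights now [0 0 3 6 6], max=6
Test piece J rot3 at col 1 (width 2): heights before test = [0 0 3 6 6]; fits = True

Answer: yes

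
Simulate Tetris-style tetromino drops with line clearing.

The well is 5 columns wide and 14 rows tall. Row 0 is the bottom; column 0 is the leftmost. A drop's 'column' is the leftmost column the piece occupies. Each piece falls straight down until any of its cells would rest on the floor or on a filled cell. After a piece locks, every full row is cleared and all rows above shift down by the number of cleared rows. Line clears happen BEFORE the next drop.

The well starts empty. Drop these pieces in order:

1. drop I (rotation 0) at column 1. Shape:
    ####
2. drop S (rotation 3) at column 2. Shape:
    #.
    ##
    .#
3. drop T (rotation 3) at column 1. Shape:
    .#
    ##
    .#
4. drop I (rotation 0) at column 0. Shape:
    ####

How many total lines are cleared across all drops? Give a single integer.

Drop 1: I rot0 at col 1 lands with bottom-row=0; cleared 0 line(s) (total 0); column heights now [0 1 1 1 1], max=1
Drop 2: S rot3 at col 2 lands with bottom-row=1; cleared 0 line(s) (total 0); column heights now [0 1 4 3 1], max=4
Drop 3: T rot3 at col 1 lands with bottom-row=4; cleared 0 line(s) (total 0); column heights now [0 6 7 3 1], max=7
Drop 4: I rot0 at col 0 lands with bottom-row=7; cleared 0 line(s) (total 0); column heights now [8 8 8 8 1], max=8

Answer: 0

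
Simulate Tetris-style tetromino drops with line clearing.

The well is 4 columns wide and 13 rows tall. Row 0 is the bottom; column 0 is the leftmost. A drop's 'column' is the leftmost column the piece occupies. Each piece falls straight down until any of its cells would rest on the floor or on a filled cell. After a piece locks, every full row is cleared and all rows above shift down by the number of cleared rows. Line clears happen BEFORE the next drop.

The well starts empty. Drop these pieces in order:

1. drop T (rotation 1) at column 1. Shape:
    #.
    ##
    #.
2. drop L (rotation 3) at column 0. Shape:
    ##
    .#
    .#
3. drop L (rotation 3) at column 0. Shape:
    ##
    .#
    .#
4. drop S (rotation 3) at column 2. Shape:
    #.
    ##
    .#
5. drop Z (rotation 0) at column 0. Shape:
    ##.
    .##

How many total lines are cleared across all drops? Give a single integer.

Answer: 0

Derivation:
Drop 1: T rot1 at col 1 lands with bottom-row=0; cleared 0 line(s) (total 0); column heights now [0 3 2 0], max=3
Drop 2: L rot3 at col 0 lands with bottom-row=3; cleared 0 line(s) (total 0); column heights now [6 6 2 0], max=6
Drop 3: L rot3 at col 0 lands with bottom-row=6; cleared 0 line(s) (total 0); column heights now [9 9 2 0], max=9
Drop 4: S rot3 at col 2 lands with bottom-row=1; cleared 0 line(s) (total 0); column heights now [9 9 4 3], max=9
Drop 5: Z rot0 at col 0 lands with bottom-row=9; cleared 0 line(s) (total 0); column heights now [11 11 10 3], max=11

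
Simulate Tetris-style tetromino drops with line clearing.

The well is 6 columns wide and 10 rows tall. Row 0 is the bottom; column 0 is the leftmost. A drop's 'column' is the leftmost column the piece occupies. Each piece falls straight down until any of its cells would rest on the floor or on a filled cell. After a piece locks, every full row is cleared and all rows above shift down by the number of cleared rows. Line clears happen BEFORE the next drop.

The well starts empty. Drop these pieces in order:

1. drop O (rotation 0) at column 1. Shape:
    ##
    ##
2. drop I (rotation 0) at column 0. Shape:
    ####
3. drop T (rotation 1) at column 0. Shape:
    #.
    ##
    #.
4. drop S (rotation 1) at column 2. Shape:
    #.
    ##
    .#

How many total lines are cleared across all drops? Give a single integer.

Drop 1: O rot0 at col 1 lands with bottom-row=0; cleared 0 line(s) (total 0); column heights now [0 2 2 0 0 0], max=2
Drop 2: I rot0 at col 0 lands with bottom-row=2; cleared 0 line(s) (total 0); column heights now [3 3 3 3 0 0], max=3
Drop 3: T rot1 at col 0 lands with bottom-row=3; cleared 0 line(s) (total 0); column heights now [6 5 3 3 0 0], max=6
Drop 4: S rot1 at col 2 lands with bottom-row=3; cleared 0 line(s) (total 0); column heights now [6 5 6 5 0 0], max=6

Answer: 0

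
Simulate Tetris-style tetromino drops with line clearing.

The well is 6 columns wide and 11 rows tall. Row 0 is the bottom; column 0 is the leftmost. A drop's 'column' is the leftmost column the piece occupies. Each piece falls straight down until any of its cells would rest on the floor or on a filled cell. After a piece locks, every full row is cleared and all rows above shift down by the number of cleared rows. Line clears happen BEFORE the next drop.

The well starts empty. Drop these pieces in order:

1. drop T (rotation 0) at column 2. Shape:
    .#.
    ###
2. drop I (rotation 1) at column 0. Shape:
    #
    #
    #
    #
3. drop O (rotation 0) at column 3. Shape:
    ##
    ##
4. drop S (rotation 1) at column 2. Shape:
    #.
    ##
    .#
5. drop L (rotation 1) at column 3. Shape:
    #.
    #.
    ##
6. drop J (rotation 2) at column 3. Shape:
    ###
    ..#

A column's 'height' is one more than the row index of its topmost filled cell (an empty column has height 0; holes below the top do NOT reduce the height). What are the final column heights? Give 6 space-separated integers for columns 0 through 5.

Answer: 4 0 7 10 10 10

Derivation:
Drop 1: T rot0 at col 2 lands with bottom-row=0; cleared 0 line(s) (total 0); column heights now [0 0 1 2 1 0], max=2
Drop 2: I rot1 at col 0 lands with bottom-row=0; cleared 0 line(s) (total 0); column heights now [4 0 1 2 1 0], max=4
Drop 3: O rot0 at col 3 lands with bottom-row=2; cleared 0 line(s) (total 0); column heights now [4 0 1 4 4 0], max=4
Drop 4: S rot1 at col 2 lands with bottom-row=4; cleared 0 line(s) (total 0); column heights now [4 0 7 6 4 0], max=7
Drop 5: L rot1 at col 3 lands with bottom-row=6; cleared 0 line(s) (total 0); column heights now [4 0 7 9 7 0], max=9
Drop 6: J rot2 at col 3 lands with bottom-row=8; cleared 0 line(s) (total 0); column heights now [4 0 7 10 10 10], max=10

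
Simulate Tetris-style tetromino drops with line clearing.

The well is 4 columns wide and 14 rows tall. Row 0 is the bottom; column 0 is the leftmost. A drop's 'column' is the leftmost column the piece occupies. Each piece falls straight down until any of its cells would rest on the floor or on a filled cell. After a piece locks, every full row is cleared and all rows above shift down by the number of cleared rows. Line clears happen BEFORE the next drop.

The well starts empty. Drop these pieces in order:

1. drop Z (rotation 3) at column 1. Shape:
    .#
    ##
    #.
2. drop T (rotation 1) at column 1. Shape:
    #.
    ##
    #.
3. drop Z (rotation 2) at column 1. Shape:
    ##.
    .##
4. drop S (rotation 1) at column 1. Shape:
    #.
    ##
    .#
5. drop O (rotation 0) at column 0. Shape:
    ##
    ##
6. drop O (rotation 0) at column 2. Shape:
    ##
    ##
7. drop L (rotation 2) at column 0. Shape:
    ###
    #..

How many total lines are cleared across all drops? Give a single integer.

Drop 1: Z rot3 at col 1 lands with bottom-row=0; cleared 0 line(s) (total 0); column heights now [0 2 3 0], max=3
Drop 2: T rot1 at col 1 lands with bottom-row=2; cleared 0 line(s) (total 0); column heights now [0 5 4 0], max=5
Drop 3: Z rot2 at col 1 lands with bottom-row=4; cleared 0 line(s) (total 0); column heights now [0 6 6 5], max=6
Drop 4: S rot1 at col 1 lands with bottom-row=6; cleared 0 line(s) (total 0); column heights now [0 9 8 5], max=9
Drop 5: O rot0 at col 0 lands with bottom-row=9; cleared 0 line(s) (total 0); column heights now [11 11 8 5], max=11
Drop 6: O rot0 at col 2 lands with bottom-row=8; cleared 1 line(s) (total 1); column heights now [10 10 9 9], max=10
Drop 7: L rot2 at col 0 lands with bottom-row=10; cleared 0 line(s) (total 1); column heights now [12 12 12 9], max=12

Answer: 1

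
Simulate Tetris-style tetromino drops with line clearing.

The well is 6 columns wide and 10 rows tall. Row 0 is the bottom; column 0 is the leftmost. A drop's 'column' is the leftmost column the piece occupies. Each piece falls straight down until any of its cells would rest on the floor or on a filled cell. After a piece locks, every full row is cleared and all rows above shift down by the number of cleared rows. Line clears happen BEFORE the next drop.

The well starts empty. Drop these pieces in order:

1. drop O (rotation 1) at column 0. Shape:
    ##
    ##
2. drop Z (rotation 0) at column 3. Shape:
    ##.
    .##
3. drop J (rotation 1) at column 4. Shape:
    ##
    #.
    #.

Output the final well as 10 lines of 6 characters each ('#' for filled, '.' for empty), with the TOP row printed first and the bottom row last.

Drop 1: O rot1 at col 0 lands with bottom-row=0; cleared 0 line(s) (total 0); column heights now [2 2 0 0 0 0], max=2
Drop 2: Z rot0 at col 3 lands with bottom-row=0; cleared 0 line(s) (total 0); column heights now [2 2 0 2 2 1], max=2
Drop 3: J rot1 at col 4 lands with bottom-row=2; cleared 0 line(s) (total 0); column heights now [2 2 0 2 5 5], max=5

Answer: ......
......
......
......
......
....##
....#.
....#.
##.##.
##..##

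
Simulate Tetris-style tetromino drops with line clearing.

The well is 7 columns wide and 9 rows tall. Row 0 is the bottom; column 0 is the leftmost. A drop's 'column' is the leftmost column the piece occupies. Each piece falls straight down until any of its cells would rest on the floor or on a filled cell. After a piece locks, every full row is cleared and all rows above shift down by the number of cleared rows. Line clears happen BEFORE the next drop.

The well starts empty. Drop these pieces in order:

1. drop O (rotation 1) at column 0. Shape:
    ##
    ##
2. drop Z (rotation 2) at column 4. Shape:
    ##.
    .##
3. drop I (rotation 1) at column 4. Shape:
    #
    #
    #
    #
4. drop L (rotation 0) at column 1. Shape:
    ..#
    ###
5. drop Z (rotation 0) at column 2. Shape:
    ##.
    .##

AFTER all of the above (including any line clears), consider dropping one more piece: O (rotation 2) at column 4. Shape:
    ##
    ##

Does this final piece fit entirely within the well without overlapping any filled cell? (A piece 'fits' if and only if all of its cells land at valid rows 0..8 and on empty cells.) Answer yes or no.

Drop 1: O rot1 at col 0 lands with bottom-row=0; cleared 0 line(s) (total 0); column heights now [2 2 0 0 0 0 0], max=2
Drop 2: Z rot2 at col 4 lands with bottom-row=0; cleared 0 line(s) (total 0); column heights now [2 2 0 0 2 2 1], max=2
Drop 3: I rot1 at col 4 lands with bottom-row=2; cleared 0 line(s) (total 0); column heights now [2 2 0 0 6 2 1], max=6
Drop 4: L rot0 at col 1 lands with bottom-row=2; cleared 0 line(s) (total 0); column heights now [2 3 3 4 6 2 1], max=6
Drop 5: Z rot0 at col 2 lands with bottom-row=6; cleared 0 line(s) (total 0); column heights now [2 3 8 8 7 2 1], max=8
Test piece O rot2 at col 4 (width 2): heights before test = [2 3 8 8 7 2 1]; fits = True

Answer: yes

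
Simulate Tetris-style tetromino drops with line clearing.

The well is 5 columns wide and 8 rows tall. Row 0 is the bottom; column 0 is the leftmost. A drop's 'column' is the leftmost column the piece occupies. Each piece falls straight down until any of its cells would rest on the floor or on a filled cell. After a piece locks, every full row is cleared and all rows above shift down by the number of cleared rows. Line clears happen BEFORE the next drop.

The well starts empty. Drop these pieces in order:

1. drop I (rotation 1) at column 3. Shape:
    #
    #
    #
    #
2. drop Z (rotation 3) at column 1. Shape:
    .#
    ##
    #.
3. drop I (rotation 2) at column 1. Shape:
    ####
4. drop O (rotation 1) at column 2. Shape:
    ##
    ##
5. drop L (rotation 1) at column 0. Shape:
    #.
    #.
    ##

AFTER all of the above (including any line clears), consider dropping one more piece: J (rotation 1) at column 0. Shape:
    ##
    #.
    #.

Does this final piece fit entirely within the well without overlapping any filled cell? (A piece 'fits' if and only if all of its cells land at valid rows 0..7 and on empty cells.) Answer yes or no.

Drop 1: I rot1 at col 3 lands with bottom-row=0; cleared 0 line(s) (total 0); column heights now [0 0 0 4 0], max=4
Drop 2: Z rot3 at col 1 lands with bottom-row=0; cleared 0 line(s) (total 0); column heights now [0 2 3 4 0], max=4
Drop 3: I rot2 at col 1 lands with bottom-row=4; cleared 0 line(s) (total 0); column heights now [0 5 5 5 5], max=5
Drop 4: O rot1 at col 2 lands with bottom-row=5; cleared 0 line(s) (total 0); column heights now [0 5 7 7 5], max=7
Drop 5: L rot1 at col 0 lands with bottom-row=5; cleared 0 line(s) (total 0); column heights now [8 6 7 7 5], max=8
Test piece J rot1 at col 0 (width 2): heights before test = [8 6 7 7 5]; fits = False

Answer: no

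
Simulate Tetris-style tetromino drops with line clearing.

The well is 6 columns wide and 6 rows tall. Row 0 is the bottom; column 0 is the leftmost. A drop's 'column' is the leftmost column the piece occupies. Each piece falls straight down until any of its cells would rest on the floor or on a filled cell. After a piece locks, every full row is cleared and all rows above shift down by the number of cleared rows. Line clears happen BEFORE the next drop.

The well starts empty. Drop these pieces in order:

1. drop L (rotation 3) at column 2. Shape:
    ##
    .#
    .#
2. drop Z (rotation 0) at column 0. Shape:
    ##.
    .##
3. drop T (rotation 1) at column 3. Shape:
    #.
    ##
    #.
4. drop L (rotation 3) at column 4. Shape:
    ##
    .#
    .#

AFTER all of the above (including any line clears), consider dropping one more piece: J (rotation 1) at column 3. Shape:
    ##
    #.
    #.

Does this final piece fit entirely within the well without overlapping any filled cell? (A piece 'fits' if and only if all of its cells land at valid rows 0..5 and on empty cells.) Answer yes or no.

Drop 1: L rot3 at col 2 lands with bottom-row=0; cleared 0 line(s) (total 0); column heights now [0 0 3 3 0 0], max=3
Drop 2: Z rot0 at col 0 lands with bottom-row=3; cleared 0 line(s) (total 0); column heights now [5 5 4 3 0 0], max=5
Drop 3: T rot1 at col 3 lands with bottom-row=3; cleared 0 line(s) (total 0); column heights now [5 5 4 6 5 0], max=6
Drop 4: L rot3 at col 4 lands with bottom-row=3; cleared 0 line(s) (total 0); column heights now [5 5 4 6 6 6], max=6
Test piece J rot1 at col 3 (width 2): heights before test = [5 5 4 6 6 6]; fits = False

Answer: no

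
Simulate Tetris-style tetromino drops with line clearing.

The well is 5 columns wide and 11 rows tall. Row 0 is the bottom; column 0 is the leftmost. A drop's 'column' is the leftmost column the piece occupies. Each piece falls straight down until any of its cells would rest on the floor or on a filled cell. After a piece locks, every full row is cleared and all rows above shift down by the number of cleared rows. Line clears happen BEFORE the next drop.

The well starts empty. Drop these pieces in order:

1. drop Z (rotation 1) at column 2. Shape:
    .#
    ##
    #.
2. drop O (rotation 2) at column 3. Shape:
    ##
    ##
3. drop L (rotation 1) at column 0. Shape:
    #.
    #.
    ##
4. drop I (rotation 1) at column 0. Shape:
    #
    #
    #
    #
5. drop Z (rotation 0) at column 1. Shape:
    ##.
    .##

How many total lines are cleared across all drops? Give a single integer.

Drop 1: Z rot1 at col 2 lands with bottom-row=0; cleared 0 line(s) (total 0); column heights now [0 0 2 3 0], max=3
Drop 2: O rot2 at col 3 lands with bottom-row=3; cleared 0 line(s) (total 0); column heights now [0 0 2 5 5], max=5
Drop 3: L rot1 at col 0 lands with bottom-row=0; cleared 0 line(s) (total 0); column heights now [3 1 2 5 5], max=5
Drop 4: I rot1 at col 0 lands with bottom-row=3; cleared 0 line(s) (total 0); column heights now [7 1 2 5 5], max=7
Drop 5: Z rot0 at col 1 lands with bottom-row=5; cleared 0 line(s) (total 0); column heights now [7 7 7 6 5], max=7

Answer: 0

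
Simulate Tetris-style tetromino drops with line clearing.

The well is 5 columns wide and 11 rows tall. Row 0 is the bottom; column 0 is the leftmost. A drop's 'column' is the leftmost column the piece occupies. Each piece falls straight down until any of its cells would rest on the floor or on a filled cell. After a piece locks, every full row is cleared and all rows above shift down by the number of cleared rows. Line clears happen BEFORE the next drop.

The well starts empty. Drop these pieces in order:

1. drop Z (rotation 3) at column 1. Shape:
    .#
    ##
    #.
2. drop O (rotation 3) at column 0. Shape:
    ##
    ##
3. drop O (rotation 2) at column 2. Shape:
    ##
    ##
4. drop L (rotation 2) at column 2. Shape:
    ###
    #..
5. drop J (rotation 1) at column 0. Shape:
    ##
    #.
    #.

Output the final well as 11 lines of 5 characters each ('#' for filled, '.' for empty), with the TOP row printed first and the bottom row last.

Drop 1: Z rot3 at col 1 lands with bottom-row=0; cleared 0 line(s) (total 0); column heights now [0 2 3 0 0], max=3
Drop 2: O rot3 at col 0 lands with bottom-row=2; cleared 0 line(s) (total 0); column heights now [4 4 3 0 0], max=4
Drop 3: O rot2 at col 2 lands with bottom-row=3; cleared 0 line(s) (total 0); column heights now [4 4 5 5 0], max=5
Drop 4: L rot2 at col 2 lands with bottom-row=5; cleared 0 line(s) (total 0); column heights now [4 4 7 7 7], max=7
Drop 5: J rot1 at col 0 lands with bottom-row=4; cleared 1 line(s) (total 1); column heights now [6 4 6 5 0], max=6

Answer: .....
.....
.....
.....
.....
#.#..
#.##.
####.
###..
.##..
.#...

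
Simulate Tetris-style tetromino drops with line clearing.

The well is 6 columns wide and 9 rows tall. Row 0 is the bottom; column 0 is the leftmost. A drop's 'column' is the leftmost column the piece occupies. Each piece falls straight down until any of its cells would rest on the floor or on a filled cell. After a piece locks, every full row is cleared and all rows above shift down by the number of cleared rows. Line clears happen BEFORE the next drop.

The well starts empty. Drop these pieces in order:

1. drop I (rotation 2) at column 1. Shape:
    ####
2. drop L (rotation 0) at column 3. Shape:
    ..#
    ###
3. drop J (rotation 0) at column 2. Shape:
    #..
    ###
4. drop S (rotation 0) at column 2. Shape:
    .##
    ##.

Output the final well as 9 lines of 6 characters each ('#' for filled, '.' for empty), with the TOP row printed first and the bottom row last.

Answer: ......
......
......
...##.
..##..
..#...
..####
...###
.####.

Derivation:
Drop 1: I rot2 at col 1 lands with bottom-row=0; cleared 0 line(s) (total 0); column heights now [0 1 1 1 1 0], max=1
Drop 2: L rot0 at col 3 lands with bottom-row=1; cleared 0 line(s) (total 0); column heights now [0 1 1 2 2 3], max=3
Drop 3: J rot0 at col 2 lands with bottom-row=2; cleared 0 line(s) (total 0); column heights now [0 1 4 3 3 3], max=4
Drop 4: S rot0 at col 2 lands with bottom-row=4; cleared 0 line(s) (total 0); column heights now [0 1 5 6 6 3], max=6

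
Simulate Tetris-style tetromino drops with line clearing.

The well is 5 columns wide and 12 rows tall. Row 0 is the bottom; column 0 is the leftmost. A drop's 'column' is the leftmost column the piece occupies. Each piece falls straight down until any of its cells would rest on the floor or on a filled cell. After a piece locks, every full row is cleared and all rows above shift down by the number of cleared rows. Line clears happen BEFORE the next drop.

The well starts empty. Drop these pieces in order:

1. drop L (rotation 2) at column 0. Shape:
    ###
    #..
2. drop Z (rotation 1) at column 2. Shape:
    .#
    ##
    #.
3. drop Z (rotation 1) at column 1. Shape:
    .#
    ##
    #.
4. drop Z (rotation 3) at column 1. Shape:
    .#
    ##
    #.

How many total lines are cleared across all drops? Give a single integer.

Answer: 0

Derivation:
Drop 1: L rot2 at col 0 lands with bottom-row=0; cleared 0 line(s) (total 0); column heights now [2 2 2 0 0], max=2
Drop 2: Z rot1 at col 2 lands with bottom-row=2; cleared 0 line(s) (total 0); column heights now [2 2 4 5 0], max=5
Drop 3: Z rot1 at col 1 lands with bottom-row=3; cleared 0 line(s) (total 0); column heights now [2 5 6 5 0], max=6
Drop 4: Z rot3 at col 1 lands with bottom-row=5; cleared 0 line(s) (total 0); column heights now [2 7 8 5 0], max=8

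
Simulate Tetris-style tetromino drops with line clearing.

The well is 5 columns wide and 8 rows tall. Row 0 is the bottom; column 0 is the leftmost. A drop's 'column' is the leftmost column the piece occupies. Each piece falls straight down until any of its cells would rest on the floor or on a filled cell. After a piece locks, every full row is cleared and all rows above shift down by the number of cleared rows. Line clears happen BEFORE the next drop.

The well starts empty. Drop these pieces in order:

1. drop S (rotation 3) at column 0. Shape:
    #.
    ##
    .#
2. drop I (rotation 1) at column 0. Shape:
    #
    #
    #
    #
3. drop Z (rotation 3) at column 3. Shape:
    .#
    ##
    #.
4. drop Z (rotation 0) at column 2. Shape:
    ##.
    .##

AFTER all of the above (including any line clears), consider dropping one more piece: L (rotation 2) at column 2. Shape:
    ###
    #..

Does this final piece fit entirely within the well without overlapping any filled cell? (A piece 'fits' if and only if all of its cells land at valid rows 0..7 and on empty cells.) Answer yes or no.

Drop 1: S rot3 at col 0 lands with bottom-row=0; cleared 0 line(s) (total 0); column heights now [3 2 0 0 0], max=3
Drop 2: I rot1 at col 0 lands with bottom-row=3; cleared 0 line(s) (total 0); column heights now [7 2 0 0 0], max=7
Drop 3: Z rot3 at col 3 lands with bottom-row=0; cleared 0 line(s) (total 0); column heights now [7 2 0 2 3], max=7
Drop 4: Z rot0 at col 2 lands with bottom-row=3; cleared 0 line(s) (total 0); column heights now [7 2 5 5 4], max=7
Test piece L rot2 at col 2 (width 3): heights before test = [7 2 5 5 4]; fits = True

Answer: yes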